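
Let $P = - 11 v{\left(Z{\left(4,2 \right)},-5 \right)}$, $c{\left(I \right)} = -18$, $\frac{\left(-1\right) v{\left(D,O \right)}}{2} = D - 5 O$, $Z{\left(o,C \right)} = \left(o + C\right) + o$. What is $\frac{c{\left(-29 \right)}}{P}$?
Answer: $- \frac{9}{385} \approx -0.023377$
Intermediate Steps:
$Z{\left(o,C \right)} = C + 2 o$ ($Z{\left(o,C \right)} = \left(C + o\right) + o = C + 2 o$)
$v{\left(D,O \right)} = - 2 D + 10 O$ ($v{\left(D,O \right)} = - 2 \left(D - 5 O\right) = - 2 D + 10 O$)
$P = 770$ ($P = - 11 \left(- 2 \left(2 + 2 \cdot 4\right) + 10 \left(-5\right)\right) = - 11 \left(- 2 \left(2 + 8\right) - 50\right) = - 11 \left(\left(-2\right) 10 - 50\right) = - 11 \left(-20 - 50\right) = \left(-11\right) \left(-70\right) = 770$)
$\frac{c{\left(-29 \right)}}{P} = - \frac{18}{770} = \left(-18\right) \frac{1}{770} = - \frac{9}{385}$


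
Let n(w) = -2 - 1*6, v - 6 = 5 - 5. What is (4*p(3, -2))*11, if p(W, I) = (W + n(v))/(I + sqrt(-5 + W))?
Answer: 220/3 + 110*I*sqrt(2)/3 ≈ 73.333 + 51.854*I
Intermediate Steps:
v = 6 (v = 6 + (5 - 5) = 6 + 0 = 6)
n(w) = -8 (n(w) = -2 - 6 = -8)
p(W, I) = (-8 + W)/(I + sqrt(-5 + W)) (p(W, I) = (W - 8)/(I + sqrt(-5 + W)) = (-8 + W)/(I + sqrt(-5 + W)))
(4*p(3, -2))*11 = (4*((-8 + 3)/(-2 + sqrt(-5 + 3))))*11 = (4*(-5/(-2 + sqrt(-2))))*11 = (4*(-5/(-2 + I*sqrt(2))))*11 = -20/(-2 + I*sqrt(2))*11 = -220/(-2 + I*sqrt(2))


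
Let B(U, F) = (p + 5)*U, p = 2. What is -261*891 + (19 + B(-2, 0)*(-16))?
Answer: -232308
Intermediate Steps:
B(U, F) = 7*U (B(U, F) = (2 + 5)*U = 7*U)
-261*891 + (19 + B(-2, 0)*(-16)) = -261*891 + (19 + (7*(-2))*(-16)) = -232551 + (19 - 14*(-16)) = -232551 + (19 + 224) = -232551 + 243 = -232308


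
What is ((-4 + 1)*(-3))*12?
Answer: 108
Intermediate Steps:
((-4 + 1)*(-3))*12 = -3*(-3)*12 = 9*12 = 108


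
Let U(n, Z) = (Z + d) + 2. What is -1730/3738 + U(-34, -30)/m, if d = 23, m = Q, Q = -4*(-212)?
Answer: -742865/1584912 ≈ -0.46871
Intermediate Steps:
Q = 848
m = 848
U(n, Z) = 25 + Z (U(n, Z) = (Z + 23) + 2 = (23 + Z) + 2 = 25 + Z)
-1730/3738 + U(-34, -30)/m = -1730/3738 + (25 - 30)/848 = -1730*1/3738 - 5*1/848 = -865/1869 - 5/848 = -742865/1584912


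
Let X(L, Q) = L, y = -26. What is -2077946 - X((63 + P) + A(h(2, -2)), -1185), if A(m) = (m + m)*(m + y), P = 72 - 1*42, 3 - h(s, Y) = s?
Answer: -2077989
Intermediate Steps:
h(s, Y) = 3 - s
P = 30 (P = 72 - 42 = 30)
A(m) = 2*m*(-26 + m) (A(m) = (m + m)*(m - 26) = (2*m)*(-26 + m) = 2*m*(-26 + m))
-2077946 - X((63 + P) + A(h(2, -2)), -1185) = -2077946 - ((63 + 30) + 2*(3 - 1*2)*(-26 + (3 - 1*2))) = -2077946 - (93 + 2*(3 - 2)*(-26 + (3 - 2))) = -2077946 - (93 + 2*1*(-26 + 1)) = -2077946 - (93 + 2*1*(-25)) = -2077946 - (93 - 50) = -2077946 - 1*43 = -2077946 - 43 = -2077989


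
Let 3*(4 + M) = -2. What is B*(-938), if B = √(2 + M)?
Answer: -1876*I*√6/3 ≈ -1531.7*I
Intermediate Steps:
M = -14/3 (M = -4 + (⅓)*(-2) = -4 - ⅔ = -14/3 ≈ -4.6667)
B = 2*I*√6/3 (B = √(2 - 14/3) = √(-8/3) = 2*I*√6/3 ≈ 1.633*I)
B*(-938) = (2*I*√6/3)*(-938) = -1876*I*√6/3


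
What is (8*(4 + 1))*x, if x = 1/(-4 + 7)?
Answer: 40/3 ≈ 13.333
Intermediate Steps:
x = ⅓ (x = 1/3 = ⅓ ≈ 0.33333)
(8*(4 + 1))*x = (8*(4 + 1))*(⅓) = (8*5)*(⅓) = 40*(⅓) = 40/3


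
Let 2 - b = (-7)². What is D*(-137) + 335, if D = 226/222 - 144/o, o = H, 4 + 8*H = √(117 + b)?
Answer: 1319368/111 + 8768*√70/3 ≈ 36339.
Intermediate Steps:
b = -47 (b = 2 - 1*(-7)² = 2 - 1*49 = 2 - 49 = -47)
H = -½ + √70/8 (H = -½ + √(117 - 47)/8 = -½ + √70/8 ≈ 0.54583)
o = -½ + √70/8 ≈ 0.54583
D = 113/111 - 144/(-½ + √70/8) (D = 226/222 - 144/(-½ + √70/8) = 226*(1/222) - 144/(-½ + √70/8) = 113/111 - 144/(-½ + √70/8) ≈ -262.80)
D*(-137) + 335 = (-9359/111 - 64*√70/3)*(-137) + 335 = (1282183/111 + 8768*√70/3) + 335 = 1319368/111 + 8768*√70/3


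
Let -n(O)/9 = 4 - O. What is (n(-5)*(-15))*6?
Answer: 7290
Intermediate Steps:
n(O) = -36 + 9*O (n(O) = -9*(4 - O) = -36 + 9*O)
(n(-5)*(-15))*6 = ((-36 + 9*(-5))*(-15))*6 = ((-36 - 45)*(-15))*6 = -81*(-15)*6 = 1215*6 = 7290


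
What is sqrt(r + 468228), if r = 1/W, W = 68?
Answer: sqrt(541271585)/34 ≈ 684.27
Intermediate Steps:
r = 1/68 ≈ 0.014706
sqrt(r + 468228) = sqrt(1/68 + 468228) = sqrt(31839505/68) = sqrt(541271585)/34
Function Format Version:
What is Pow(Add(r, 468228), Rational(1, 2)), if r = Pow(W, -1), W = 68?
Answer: Mul(Rational(1, 34), Pow(541271585, Rational(1, 2))) ≈ 684.27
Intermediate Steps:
r = Rational(1, 68) (r = Pow(68, -1) = Rational(1, 68) ≈ 0.014706)
Pow(Add(r, 468228), Rational(1, 2)) = Pow(Add(Rational(1, 68), 468228), Rational(1, 2)) = Pow(Rational(31839505, 68), Rational(1, 2)) = Mul(Rational(1, 34), Pow(541271585, Rational(1, 2)))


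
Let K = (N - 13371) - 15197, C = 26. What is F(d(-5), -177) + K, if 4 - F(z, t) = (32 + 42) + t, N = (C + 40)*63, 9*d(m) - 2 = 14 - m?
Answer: -24303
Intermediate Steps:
d(m) = 16/9 - m/9 (d(m) = 2/9 + (14 - m)/9 = 2/9 + (14/9 - m/9) = 16/9 - m/9)
N = 4158 (N = (26 + 40)*63 = 66*63 = 4158)
K = -24410 (K = (4158 - 13371) - 15197 = -9213 - 15197 = -24410)
F(z, t) = -70 - t (F(z, t) = 4 - ((32 + 42) + t) = 4 - (74 + t) = 4 + (-74 - t) = -70 - t)
F(d(-5), -177) + K = (-70 - 1*(-177)) - 24410 = (-70 + 177) - 24410 = 107 - 24410 = -24303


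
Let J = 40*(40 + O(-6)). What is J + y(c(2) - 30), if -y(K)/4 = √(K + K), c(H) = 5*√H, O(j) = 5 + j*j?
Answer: 3240 - 4*√(-60 + 10*√2) ≈ 3240.0 - 27.087*I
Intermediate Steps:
O(j) = 5 + j²
J = 3240 (J = 40*(40 + (5 + (-6)²)) = 40*(40 + (5 + 36)) = 40*(40 + 41) = 40*81 = 3240)
y(K) = -4*√2*√K (y(K) = -4*√(K + K) = -4*√2*√K)
J + y(c(2) - 30) = 3240 - 4*√2*√(5*√2 - 30) = 3240 - 4*√2*√(-30 + 5*√2)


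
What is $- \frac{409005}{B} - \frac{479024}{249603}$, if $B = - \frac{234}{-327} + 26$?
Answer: $- \frac{11129082294523}{726843936} \approx -15312.0$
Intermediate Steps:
$B = \frac{2912}{109}$ ($B = \left(-234\right) \left(- \frac{1}{327}\right) + 26 = \frac{78}{109} + 26 = \frac{2912}{109} \approx 26.716$)
$- \frac{409005}{B} - \frac{479024}{249603} = - \frac{409005}{\frac{2912}{109}} - \frac{479024}{249603} = \left(-409005\right) \frac{109}{2912} - \frac{479024}{249603} = - \frac{44581545}{2912} - \frac{479024}{249603} = - \frac{11129082294523}{726843936}$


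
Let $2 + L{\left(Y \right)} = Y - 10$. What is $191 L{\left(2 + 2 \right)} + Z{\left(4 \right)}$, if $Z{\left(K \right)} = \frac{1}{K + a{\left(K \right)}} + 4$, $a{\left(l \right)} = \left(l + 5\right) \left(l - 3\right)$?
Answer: $- \frac{19811}{13} \approx -1523.9$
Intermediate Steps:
$a{\left(l \right)} = \left(-3 + l\right) \left(5 + l\right)$ ($a{\left(l \right)} = \left(5 + l\right) \left(-3 + l\right) = \left(-3 + l\right) \left(5 + l\right)$)
$Z{\left(K \right)} = 4 + \frac{1}{-15 + K^{2} + 3 K}$ ($Z{\left(K \right)} = \frac{1}{K + \left(-15 + K^{2} + 2 K\right)} + 4 = \frac{1}{-15 + K^{2} + 3 K} + 4 = 4 + \frac{1}{-15 + K^{2} + 3 K}$)
$L{\left(Y \right)} = -12 + Y$ ($L{\left(Y \right)} = -2 + \left(Y - 10\right) = -2 + \left(-10 + Y\right) = -12 + Y$)
$191 L{\left(2 + 2 \right)} + Z{\left(4 \right)} = 191 \left(-12 + \left(2 + 2\right)\right) + \frac{-59 + 4 \cdot 4^{2} + 12 \cdot 4}{-15 + 4^{2} + 3 \cdot 4} = 191 \left(-12 + 4\right) + \frac{-59 + 4 \cdot 16 + 48}{-15 + 16 + 12} = 191 \left(-8\right) + \frac{-59 + 64 + 48}{13} = -1528 + \frac{1}{13} \cdot 53 = -1528 + \frac{53}{13} = - \frac{19811}{13}$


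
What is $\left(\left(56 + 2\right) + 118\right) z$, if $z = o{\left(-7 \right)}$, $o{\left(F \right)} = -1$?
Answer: $-176$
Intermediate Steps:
$z = -1$
$\left(\left(56 + 2\right) + 118\right) z = \left(\left(56 + 2\right) + 118\right) \left(-1\right) = \left(58 + 118\right) \left(-1\right) = 176 \left(-1\right) = -176$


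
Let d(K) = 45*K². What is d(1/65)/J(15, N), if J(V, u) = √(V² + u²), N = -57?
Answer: 3*√386/326170 ≈ 0.00018071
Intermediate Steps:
d(1/65)/J(15, N) = (45*(1/65)²)/(√(15² + (-57)²)) = (45*(1/65)²)/(√(225 + 3249)) = (45*(1/4225))/(√3474) = 9/(845*((3*√386))) = 9*(√386/1158)/845 = 3*√386/326170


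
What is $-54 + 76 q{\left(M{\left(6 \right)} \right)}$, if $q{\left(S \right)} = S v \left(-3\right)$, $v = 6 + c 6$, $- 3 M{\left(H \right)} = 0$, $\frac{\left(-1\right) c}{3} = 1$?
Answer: $-54$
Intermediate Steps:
$c = -3$ ($c = \left(-3\right) 1 = -3$)
$M{\left(H \right)} = 0$ ($M{\left(H \right)} = \left(- \frac{1}{3}\right) 0 = 0$)
$v = -12$ ($v = 6 - 18 = -12$)
$q{\left(S \right)} = 36 S$ ($q{\left(S \right)} = S \left(-12\right) \left(-3\right) = - 12 S \left(-3\right) = 36 S$)
$-54 + 76 q{\left(M{\left(6 \right)} \right)} = -54 + 76 \cdot 36 \cdot 0 = -54 + 76 \cdot 0 = -54 + 0 = -54$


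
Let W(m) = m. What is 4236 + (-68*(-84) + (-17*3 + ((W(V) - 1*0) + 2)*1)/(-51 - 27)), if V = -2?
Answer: 258665/26 ≈ 9948.7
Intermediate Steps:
4236 + (-68*(-84) + (-17*3 + ((W(V) - 1*0) + 2)*1)/(-51 - 27)) = 4236 + (-68*(-84) + (-17*3 + ((-2 - 1*0) + 2)*1)/(-51 - 27)) = 4236 + (5712 + (-51 + ((-2 + 0) + 2)*1)/(-78)) = 4236 + (5712 + (-51 + (-2 + 2)*1)*(-1/78)) = 4236 + (5712 + (-51 + 0*1)*(-1/78)) = 4236 + (5712 + (-51 + 0)*(-1/78)) = 4236 + (5712 - 51*(-1/78)) = 4236 + (5712 + 17/26) = 4236 + 148529/26 = 258665/26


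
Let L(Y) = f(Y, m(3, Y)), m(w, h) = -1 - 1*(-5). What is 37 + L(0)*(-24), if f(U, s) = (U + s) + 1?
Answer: -83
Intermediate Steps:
m(w, h) = 4 (m(w, h) = -1 + 5 = 4)
f(U, s) = 1 + U + s
L(Y) = 5 + Y (L(Y) = 1 + Y + 4 = 5 + Y)
37 + L(0)*(-24) = 37 + (5 + 0)*(-24) = 37 + 5*(-24) = 37 - 120 = -83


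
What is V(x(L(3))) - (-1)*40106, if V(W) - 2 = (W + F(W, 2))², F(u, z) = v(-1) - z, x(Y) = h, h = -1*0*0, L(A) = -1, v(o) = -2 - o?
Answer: 40117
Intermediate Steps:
h = 0 (h = 0*0 = 0)
x(Y) = 0
F(u, z) = -1 - z (F(u, z) = (-2 - 1*(-1)) - z = (-2 + 1) - z = -1 - z)
V(W) = 2 + (-3 + W)² (V(W) = 2 + (W + (-1 - 1*2))² = 2 + (W + (-1 - 2))² = 2 + (W - 3)² = 2 + (-3 + W)²)
V(x(L(3))) - (-1)*40106 = (2 + (-3 + 0)²) - (-1)*40106 = (2 + (-3)²) - 1*(-40106) = (2 + 9) + 40106 = 11 + 40106 = 40117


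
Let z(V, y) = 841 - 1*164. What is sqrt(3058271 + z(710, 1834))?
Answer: 2*sqrt(764737) ≈ 1749.0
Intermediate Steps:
z(V, y) = 677 (z(V, y) = 841 - 164 = 677)
sqrt(3058271 + z(710, 1834)) = sqrt(3058271 + 677) = sqrt(3058948) = 2*sqrt(764737)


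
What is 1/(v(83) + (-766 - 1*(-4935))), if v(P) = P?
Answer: 1/4252 ≈ 0.00023518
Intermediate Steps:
1/(v(83) + (-766 - 1*(-4935))) = 1/(83 + (-766 - 1*(-4935))) = 1/(83 + (-766 + 4935)) = 1/(83 + 4169) = 1/4252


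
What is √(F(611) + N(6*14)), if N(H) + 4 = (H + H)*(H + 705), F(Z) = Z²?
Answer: √505869 ≈ 711.24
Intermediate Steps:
N(H) = -4 + 2*H*(705 + H) (N(H) = -4 + (H + H)*(H + 705) = -4 + (2*H)*(705 + H) = -4 + 2*H*(705 + H))
√(F(611) + N(6*14)) = √(611² + (-4 + 2*(6*14)² + 1410*(6*14))) = √(373321 + (-4 + 2*84² + 1410*84)) = √(373321 + (-4 + 2*7056 + 118440)) = √(373321 + (-4 + 14112 + 118440)) = √(373321 + 132548) = √505869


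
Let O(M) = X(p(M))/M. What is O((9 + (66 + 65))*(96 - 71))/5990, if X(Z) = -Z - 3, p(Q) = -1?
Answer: -1/10482500 ≈ -9.5397e-8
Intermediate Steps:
X(Z) = -3 - Z
O(M) = -2/M (O(M) = (-3 - 1*(-1))/M = (-3 + 1)/M = -2/M)
O((9 + (66 + 65))*(96 - 71))/5990 = -2*1/((9 + (66 + 65))*(96 - 71))/5990 = -2*1/(25*(9 + 131))*(1/5990) = -2/(140*25)*(1/5990) = -2/3500*(1/5990) = -2*1/3500*(1/5990) = -1/1750*1/5990 = -1/10482500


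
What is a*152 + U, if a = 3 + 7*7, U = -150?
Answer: 7754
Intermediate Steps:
a = 52 (a = 3 + 49 = 52)
a*152 + U = 52*152 - 150 = 7904 - 150 = 7754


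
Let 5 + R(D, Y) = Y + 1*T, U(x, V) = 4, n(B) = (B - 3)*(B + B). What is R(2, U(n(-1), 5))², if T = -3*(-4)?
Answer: 121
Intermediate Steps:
n(B) = 2*B*(-3 + B) (n(B) = (-3 + B)*(2*B) = 2*B*(-3 + B))
T = 12
R(D, Y) = 7 + Y (R(D, Y) = -5 + (Y + 1*12) = -5 + (Y + 12) = -5 + (12 + Y) = 7 + Y)
R(2, U(n(-1), 5))² = (7 + 4)² = 11² = 121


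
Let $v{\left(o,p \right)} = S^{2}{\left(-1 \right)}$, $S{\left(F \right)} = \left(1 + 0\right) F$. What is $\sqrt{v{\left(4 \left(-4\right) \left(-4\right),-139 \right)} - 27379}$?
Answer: $117 i \sqrt{2} \approx 165.46 i$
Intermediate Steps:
$S{\left(F \right)} = F$ ($S{\left(F \right)} = 1 F = F$)
$v{\left(o,p \right)} = 1$ ($v{\left(o,p \right)} = \left(-1\right)^{2} = 1$)
$\sqrt{v{\left(4 \left(-4\right) \left(-4\right),-139 \right)} - 27379} = \sqrt{1 - 27379} = \sqrt{-27378} = 117 i \sqrt{2}$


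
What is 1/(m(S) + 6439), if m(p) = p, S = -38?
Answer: 1/6401 ≈ 0.00015623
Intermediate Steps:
1/(m(S) + 6439) = 1/(-38 + 6439) = 1/6401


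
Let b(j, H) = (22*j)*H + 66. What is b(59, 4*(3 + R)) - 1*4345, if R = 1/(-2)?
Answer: 8701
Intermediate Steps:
R = -½ ≈ -0.50000
b(j, H) = 66 + 22*H*j (b(j, H) = 22*H*j + 66 = 66 + 22*H*j)
b(59, 4*(3 + R)) - 1*4345 = (66 + 22*(4*(3 - ½))*59) - 1*4345 = (66 + 22*(4*(5/2))*59) - 4345 = (66 + 22*10*59) - 4345 = (66 + 12980) - 4345 = 13046 - 4345 = 8701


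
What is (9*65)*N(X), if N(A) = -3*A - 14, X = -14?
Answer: 16380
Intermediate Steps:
N(A) = -14 - 3*A
(9*65)*N(X) = (9*65)*(-14 - 3*(-14)) = 585*(-14 + 42) = 585*28 = 16380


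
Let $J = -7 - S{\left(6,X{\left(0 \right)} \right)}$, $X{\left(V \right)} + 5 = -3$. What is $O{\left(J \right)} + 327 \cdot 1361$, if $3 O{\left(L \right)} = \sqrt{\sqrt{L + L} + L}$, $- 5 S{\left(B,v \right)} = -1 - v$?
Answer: $445047 + \frac{\sqrt{-140 + 10 i \sqrt{70}}}{15} \approx 4.4505 \cdot 10^{5} + 0.8207 i$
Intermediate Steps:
$X{\left(V \right)} = -8$ ($X{\left(V \right)} = -5 - 3 = -8$)
$S{\left(B,v \right)} = \frac{1}{5} + \frac{v}{5}$ ($S{\left(B,v \right)} = - \frac{-1 - v}{5} = \frac{1}{5} + \frac{v}{5}$)
$J = - \frac{28}{5}$ ($J = -7 - \left(\frac{1}{5} + \frac{1}{5} \left(-8\right)\right) = -7 - \left(\frac{1}{5} - \frac{8}{5}\right) = -7 - - \frac{7}{5} = -7 + \frac{7}{5} = - \frac{28}{5} \approx -5.6$)
$O{\left(L \right)} = \frac{\sqrt{L + \sqrt{2} \sqrt{L}}}{3}$ ($O{\left(L \right)} = \frac{\sqrt{\sqrt{L + L} + L}}{3} = \frac{\sqrt{\sqrt{2 L} + L}}{3} = \frac{\sqrt{\sqrt{2} \sqrt{L} + L}}{3} = \frac{\sqrt{L + \sqrt{2} \sqrt{L}}}{3}$)
$O{\left(J \right)} + 327 \cdot 1361 = \frac{\sqrt{- \frac{28}{5} + \sqrt{2} \sqrt{- \frac{28}{5}}}}{3} + 327 \cdot 1361 = \frac{\sqrt{- \frac{28}{5} + \sqrt{2} \frac{2 i \sqrt{35}}{5}}}{3} + 445047 = \frac{\sqrt{- \frac{28}{5} + \frac{2 i \sqrt{70}}{5}}}{3} + 445047 = 445047 + \frac{\sqrt{- \frac{28}{5} + \frac{2 i \sqrt{70}}{5}}}{3}$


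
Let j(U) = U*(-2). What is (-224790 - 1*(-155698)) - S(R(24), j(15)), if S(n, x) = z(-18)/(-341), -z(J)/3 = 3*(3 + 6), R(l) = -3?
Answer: -23560453/341 ≈ -69092.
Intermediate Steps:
j(U) = -2*U
z(J) = -81 (z(J) = -9*(3 + 6) = -9*9 = -3*27 = -81)
S(n, x) = 81/341 (S(n, x) = -81/(-341) = -81*(-1/341) = 81/341)
(-224790 - 1*(-155698)) - S(R(24), j(15)) = (-224790 - 1*(-155698)) - 1*81/341 = (-224790 + 155698) - 81/341 = -69092 - 81/341 = -23560453/341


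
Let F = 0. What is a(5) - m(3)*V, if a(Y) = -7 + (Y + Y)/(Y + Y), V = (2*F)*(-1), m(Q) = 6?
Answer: -6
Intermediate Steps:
V = 0 (V = (2*0)*(-1) = 0*(-1) = 0)
a(Y) = -6 (a(Y) = -7 + (2*Y)/((2*Y)) = -7 + (2*Y)*(1/(2*Y)) = -7 + 1 = -6)
a(5) - m(3)*V = -6 - 6*0 = -6 - 1*0 = -6 + 0 = -6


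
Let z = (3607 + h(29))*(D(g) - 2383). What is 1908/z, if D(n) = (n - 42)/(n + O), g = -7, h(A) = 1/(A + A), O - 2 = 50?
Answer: -1244970/5611140947 ≈ -0.00022187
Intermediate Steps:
O = 52 (O = 2 + 50 = 52)
h(A) = 1/(2*A)
D(n) = (-42 + n)/(52 + n) (D(n) = (n - 42)/(n + 52) = (-42 + n)/(52 + n))
z = -11222281894/1305 (z = (3607 + (½)/29)*((-42 - 7)/(52 - 7) - 2383) = (3607 + (½)*(1/29))*(-49/45 - 2383) = (3607 + 1/58)*((1/45)*(-49) - 2383) = 209207*(-49/45 - 2383)/58 = (209207/58)*(-107284/45) = -11222281894/1305 ≈ -8.5995e+6)
1908/z = 1908/(-11222281894/1305) = 1908*(-1305/11222281894) = -1244970/5611140947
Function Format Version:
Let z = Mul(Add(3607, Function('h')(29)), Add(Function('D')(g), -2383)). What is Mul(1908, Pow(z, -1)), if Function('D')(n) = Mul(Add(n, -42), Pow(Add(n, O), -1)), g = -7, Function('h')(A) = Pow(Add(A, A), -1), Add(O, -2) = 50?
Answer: Rational(-1244970, 5611140947) ≈ -0.00022187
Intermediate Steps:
O = 52 (O = Add(2, 50) = 52)
Function('h')(A) = Mul(Rational(1, 2), Pow(A, -1)) (Function('h')(A) = Pow(Mul(2, A), -1) = Mul(Rational(1, 2), Pow(A, -1)))
Function('D')(n) = Mul(Pow(Add(52, n), -1), Add(-42, n)) (Function('D')(n) = Mul(Add(n, -42), Pow(Add(n, 52), -1)) = Mul(Add(-42, n), Pow(Add(52, n), -1)) = Mul(Pow(Add(52, n), -1), Add(-42, n)))
z = Rational(-11222281894, 1305) (z = Mul(Add(3607, Mul(Rational(1, 2), Pow(29, -1))), Add(Mul(Pow(Add(52, -7), -1), Add(-42, -7)), -2383)) = Mul(Add(3607, Mul(Rational(1, 2), Rational(1, 29))), Add(Mul(Pow(45, -1), -49), -2383)) = Mul(Add(3607, Rational(1, 58)), Add(Mul(Rational(1, 45), -49), -2383)) = Mul(Rational(209207, 58), Add(Rational(-49, 45), -2383)) = Mul(Rational(209207, 58), Rational(-107284, 45)) = Rational(-11222281894, 1305) ≈ -8.5995e+6)
Mul(1908, Pow(z, -1)) = Mul(1908, Pow(Rational(-11222281894, 1305), -1)) = Mul(1908, Rational(-1305, 11222281894)) = Rational(-1244970, 5611140947)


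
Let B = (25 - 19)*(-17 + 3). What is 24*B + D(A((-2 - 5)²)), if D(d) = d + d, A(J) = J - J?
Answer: -2016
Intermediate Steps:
A(J) = 0
B = -84 (B = 6*(-14) = -84)
D(d) = 2*d
24*B + D(A((-2 - 5)²)) = 24*(-84) + 2*0 = -2016 + 0 = -2016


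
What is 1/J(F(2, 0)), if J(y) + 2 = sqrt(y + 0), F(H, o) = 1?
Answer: -1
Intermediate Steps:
J(y) = -2 + sqrt(y) (J(y) = -2 + sqrt(y + 0) = -2 + sqrt(y))
1/J(F(2, 0)) = 1/(-2 + sqrt(1)) = 1/(-2 + 1) = 1/(-1) = -1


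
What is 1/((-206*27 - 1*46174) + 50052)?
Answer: -1/1684 ≈ -0.00059382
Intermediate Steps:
1/((-206*27 - 1*46174) + 50052) = 1/((-5562 - 46174) + 50052) = 1/(-51736 + 50052) = 1/(-1684) = -1/1684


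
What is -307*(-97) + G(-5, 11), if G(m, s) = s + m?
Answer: 29785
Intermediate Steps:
G(m, s) = m + s
-307*(-97) + G(-5, 11) = -307*(-97) + (-5 + 11) = 29779 + 6 = 29785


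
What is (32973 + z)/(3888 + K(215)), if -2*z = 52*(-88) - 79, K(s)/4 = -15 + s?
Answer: 70601/9376 ≈ 7.5300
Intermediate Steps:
K(s) = -60 + 4*s (K(s) = 4*(-15 + s) = -60 + 4*s)
z = 4655/2 (z = -(52*(-88) - 79)/2 = -(-4576 - 79)/2 = -½*(-4655) = 4655/2 ≈ 2327.5)
(32973 + z)/(3888 + K(215)) = (32973 + 4655/2)/(3888 + (-60 + 4*215)) = 70601/(2*(3888 + (-60 + 860))) = 70601/(2*(3888 + 800)) = (70601/2)/4688 = (70601/2)*(1/4688) = 70601/9376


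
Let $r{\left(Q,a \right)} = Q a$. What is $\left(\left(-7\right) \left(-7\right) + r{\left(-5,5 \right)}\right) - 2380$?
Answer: $-2356$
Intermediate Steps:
$\left(\left(-7\right) \left(-7\right) + r{\left(-5,5 \right)}\right) - 2380 = \left(\left(-7\right) \left(-7\right) - 25\right) - 2380 = \left(49 - 25\right) - 2380 = 24 - 2380 = -2356$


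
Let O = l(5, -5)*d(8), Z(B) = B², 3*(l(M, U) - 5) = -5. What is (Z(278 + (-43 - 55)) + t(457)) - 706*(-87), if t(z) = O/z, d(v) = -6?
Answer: 42876634/457 ≈ 93822.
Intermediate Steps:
l(M, U) = 10/3 (l(M, U) = 5 + (⅓)*(-5) = 5 - 5/3 = 10/3)
O = -20 (O = (10/3)*(-6) = -20)
t(z) = -20/z
(Z(278 + (-43 - 55)) + t(457)) - 706*(-87) = ((278 + (-43 - 55))² - 20/457) - 706*(-87) = ((278 - 98)² - 20*1/457) + 61422 = (180² - 20/457) + 61422 = (32400 - 20/457) + 61422 = 14806780/457 + 61422 = 42876634/457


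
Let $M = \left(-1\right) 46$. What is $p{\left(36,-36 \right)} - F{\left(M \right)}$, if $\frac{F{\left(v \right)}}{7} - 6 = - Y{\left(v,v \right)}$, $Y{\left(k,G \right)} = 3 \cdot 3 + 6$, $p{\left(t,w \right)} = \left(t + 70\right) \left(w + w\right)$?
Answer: $-7569$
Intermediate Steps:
$M = -46$
$p{\left(t,w \right)} = 2 w \left(70 + t\right)$ ($p{\left(t,w \right)} = \left(70 + t\right) 2 w = 2 w \left(70 + t\right)$)
$Y{\left(k,G \right)} = 15$ ($Y{\left(k,G \right)} = 9 + 6 = 15$)
$F{\left(v \right)} = -63$ ($F{\left(v \right)} = 42 + 7 \left(\left(-1\right) 15\right) = 42 + 7 \left(-15\right) = 42 - 105 = -63$)
$p{\left(36,-36 \right)} - F{\left(M \right)} = 2 \left(-36\right) \left(70 + 36\right) - -63 = 2 \left(-36\right) 106 + 63 = -7632 + 63 = -7569$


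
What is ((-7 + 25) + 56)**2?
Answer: 5476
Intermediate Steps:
((-7 + 25) + 56)**2 = (18 + 56)**2 = 74**2 = 5476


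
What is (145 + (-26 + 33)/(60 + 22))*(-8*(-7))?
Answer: 333116/41 ≈ 8124.8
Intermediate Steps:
(145 + (-26 + 33)/(60 + 22))*(-8*(-7)) = (145 + 7/82)*56 = (11897/82)*56 = 333116/41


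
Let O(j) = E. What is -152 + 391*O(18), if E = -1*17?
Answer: -6799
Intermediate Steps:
E = -17
O(j) = -17
-152 + 391*O(18) = -152 + 391*(-17) = -152 - 6647 = -6799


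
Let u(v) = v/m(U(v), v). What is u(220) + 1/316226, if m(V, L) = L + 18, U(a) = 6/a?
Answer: 34784979/37630894 ≈ 0.92437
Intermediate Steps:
m(V, L) = 18 + L
u(v) = v/(18 + v)
u(220) + 1/316226 = 220/(18 + 220) + 1/316226 = 220/238 + 1/316226 = 220*(1/238) + 1/316226 = 110/119 + 1/316226 = 34784979/37630894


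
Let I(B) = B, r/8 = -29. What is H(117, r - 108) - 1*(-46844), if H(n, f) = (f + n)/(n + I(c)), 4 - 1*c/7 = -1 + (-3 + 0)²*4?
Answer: 4684623/100 ≈ 46846.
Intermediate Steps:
r = -232 (r = 8*(-29) = -232)
c = -217 (c = 28 - 7*(-1 + (-3 + 0)²*4) = 28 - 7*(-1 + (-3)²*4) = 28 - 7*(-1 + 9*4) = 28 - 7*(-1 + 36) = 28 - 7*35 = 28 - 245 = -217)
H(n, f) = (f + n)/(-217 + n) (H(n, f) = (f + n)/(n - 217) = (f + n)/(-217 + n))
H(117, r - 108) - 1*(-46844) = ((-232 - 108) + 117)/(-217 + 117) - 1*(-46844) = (-340 + 117)/(-100) + 46844 = -1/100*(-223) + 46844 = 223/100 + 46844 = 4684623/100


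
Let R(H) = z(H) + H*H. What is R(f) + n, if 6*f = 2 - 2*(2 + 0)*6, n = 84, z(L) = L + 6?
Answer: 898/9 ≈ 99.778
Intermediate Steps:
z(L) = 6 + L
f = -11/3 (f = (2 - 2*(2 + 0)*6)/6 = (2 - 2*2*6)/6 = (2 - 4*6)/6 = (2 - 24)/6 = (⅙)*(-22) = -11/3 ≈ -3.6667)
R(H) = 6 + H + H² (R(H) = (6 + H) + H*H = (6 + H) + H² = 6 + H + H²)
R(f) + n = (6 - 11/3 + (-11/3)²) + 84 = (6 - 11/3 + 121/9) + 84 = 142/9 + 84 = 898/9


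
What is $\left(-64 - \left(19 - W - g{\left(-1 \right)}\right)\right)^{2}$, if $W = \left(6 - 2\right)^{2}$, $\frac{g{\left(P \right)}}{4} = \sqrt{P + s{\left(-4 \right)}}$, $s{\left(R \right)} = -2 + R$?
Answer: $4377 - 536 i \sqrt{7} \approx 4377.0 - 1418.1 i$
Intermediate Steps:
$g{\left(P \right)} = 4 \sqrt{-6 + P}$ ($g{\left(P \right)} = 4 \sqrt{P - 6} = 4 \sqrt{-6 + P}$)
$W = 16$ ($W = 4^{2} = 16$)
$\left(-64 - \left(19 - W - g{\left(-1 \right)}\right)\right)^{2} = \left(-64 - \left(3 - 4 \sqrt{-6 - 1}\right)\right)^{2} = \left(-64 - \left(3 - 4 i \sqrt{7}\right)\right)^{2} = \left(-67 + 4 i \sqrt{7}\right)^{2}$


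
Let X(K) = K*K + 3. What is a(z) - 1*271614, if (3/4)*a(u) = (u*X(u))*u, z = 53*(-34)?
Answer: 42177373422070/3 ≈ 1.4059e+13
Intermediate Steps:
z = -1802
X(K) = 3 + K**2 (X(K) = K**2 + 3 = 3 + K**2)
a(u) = 4*u**2*(3 + u**2)/3 (a(u) = 4*((u*(3 + u**2))*u)/3 = 4*(u**2*(3 + u**2))/3 = 4*u**2*(3 + u**2)/3)
a(z) - 1*271614 = (4/3)*(-1802)**2*(3 + (-1802)**2) - 1*271614 = (4/3)*3247204*(3 + 3247204) - 271614 = (4/3)*3247204*3247207 - 271614 = 42177374236912/3 - 271614 = 42177373422070/3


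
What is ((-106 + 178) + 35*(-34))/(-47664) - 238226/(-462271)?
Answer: 5935811521/11016842472 ≈ 0.53879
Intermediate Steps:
((-106 + 178) + 35*(-34))/(-47664) - 238226/(-462271) = (72 - 1190)*(-1/47664) - 238226*(-1/462271) = -1118*(-1/47664) + 238226/462271 = 559/23832 + 238226/462271 = 5935811521/11016842472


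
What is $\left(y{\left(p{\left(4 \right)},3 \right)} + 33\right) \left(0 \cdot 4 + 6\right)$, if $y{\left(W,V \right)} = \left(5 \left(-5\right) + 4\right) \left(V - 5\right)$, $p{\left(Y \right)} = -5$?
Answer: $450$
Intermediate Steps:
$y{\left(W,V \right)} = 105 - 21 V$ ($y{\left(W,V \right)} = \left(-25 + 4\right) \left(-5 + V\right) = - 21 \left(-5 + V\right) = 105 - 21 V$)
$\left(y{\left(p{\left(4 \right)},3 \right)} + 33\right) \left(0 \cdot 4 + 6\right) = \left(\left(105 - 63\right) + 33\right) \left(0 \cdot 4 + 6\right) = \left(\left(105 - 63\right) + 33\right) \left(0 + 6\right) = \left(42 + 33\right) 6 = 75 \cdot 6 = 450$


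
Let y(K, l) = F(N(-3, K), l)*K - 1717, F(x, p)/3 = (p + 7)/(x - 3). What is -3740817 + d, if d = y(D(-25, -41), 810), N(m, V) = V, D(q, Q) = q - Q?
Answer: -48613726/13 ≈ -3.7395e+6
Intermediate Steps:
F(x, p) = 3*(7 + p)/(-3 + x) (F(x, p) = 3*((p + 7)/(x - 3)) = 3*((7 + p)/(-3 + x)) = 3*(7 + p)/(-3 + x))
y(K, l) = -1717 + 3*K*(7 + l)/(-3 + K) (y(K, l) = (3*(7 + l)/(-3 + K))*K - 1717 = 3*K*(7 + l)/(-3 + K) - 1717 = -1717 + 3*K*(7 + l)/(-3 + K))
d = 16895/13 (d = (5151 - 1696*(-25 - 1*(-41)) + 3*(-25 - 1*(-41))*810)/(-3 + (-25 - 1*(-41))) = (5151 - 1696*(-25 + 41) + 3*(-25 + 41)*810)/(-3 + (-25 + 41)) = (5151 - 1696*16 + 3*16*810)/(-3 + 16) = (5151 - 27136 + 38880)/13 = (1/13)*16895 = 16895/13 ≈ 1299.6)
-3740817 + d = -3740817 + 16895/13 = -48613726/13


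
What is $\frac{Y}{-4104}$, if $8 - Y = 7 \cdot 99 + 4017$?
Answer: $\frac{2351}{2052} \approx 1.1457$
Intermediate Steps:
$Y = -4702$ ($Y = 8 - \left(7 \cdot 99 + 4017\right) = 8 - \left(693 + 4017\right) = 8 - 4710 = -4702$)
$\frac{Y}{-4104} = - \frac{4702}{-4104} = \left(-4702\right) \left(- \frac{1}{4104}\right) = \frac{2351}{2052}$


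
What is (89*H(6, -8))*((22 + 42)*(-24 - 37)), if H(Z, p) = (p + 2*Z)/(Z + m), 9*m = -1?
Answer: -12508416/53 ≈ -2.3601e+5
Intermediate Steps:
m = -⅑ (m = (⅑)*(-1) = -⅑ ≈ -0.11111)
H(Z, p) = (p + 2*Z)/(-⅑ + Z) (H(Z, p) = (p + 2*Z)/(Z - ⅑) = (p + 2*Z)/(-⅑ + Z))
(89*H(6, -8))*((22 + 42)*(-24 - 37)) = (89*(9*(-8 + 2*6)/(-1 + 9*6)))*((22 + 42)*(-24 - 37)) = (89*(9*(-8 + 12)/(-1 + 54)))*(64*(-61)) = (89*(9*4/53))*(-3904) = (89*(9*(1/53)*4))*(-3904) = (89*(36/53))*(-3904) = (3204/53)*(-3904) = -12508416/53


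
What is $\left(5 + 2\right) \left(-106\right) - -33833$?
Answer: $33091$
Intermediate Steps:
$\left(5 + 2\right) \left(-106\right) - -33833 = 7 \left(-106\right) + 33833 = -742 + 33833 = 33091$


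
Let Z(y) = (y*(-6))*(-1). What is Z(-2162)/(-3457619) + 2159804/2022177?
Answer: 7494011026720/6991917616563 ≈ 1.0718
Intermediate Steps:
Z(y) = 6*y (Z(y) = -6*y*(-1) = 6*y)
Z(-2162)/(-3457619) + 2159804/2022177 = (6*(-2162))/(-3457619) + 2159804/2022177 = -12972*(-1/3457619) + 2159804*(1/2022177) = 12972/3457619 + 2159804/2022177 = 7494011026720/6991917616563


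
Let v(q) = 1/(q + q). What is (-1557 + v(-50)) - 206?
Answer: -176301/100 ≈ -1763.0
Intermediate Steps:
v(q) = 1/(2*q)
(-1557 + v(-50)) - 206 = (-1557 + (1/2)/(-50)) - 206 = (-1557 + (1/2)*(-1/50)) - 206 = (-1557 - 1/100) - 206 = -155701/100 - 206 = -176301/100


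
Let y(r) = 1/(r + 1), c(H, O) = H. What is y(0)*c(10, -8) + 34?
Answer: 44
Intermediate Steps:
y(r) = 1/(1 + r)
y(0)*c(10, -8) + 34 = 10/(1 + 0) + 34 = 10/1 + 34 = 1*10 + 34 = 10 + 34 = 44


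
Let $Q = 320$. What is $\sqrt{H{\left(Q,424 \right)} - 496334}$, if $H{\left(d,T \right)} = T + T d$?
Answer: $i \sqrt{360230} \approx 600.19 i$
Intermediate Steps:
$\sqrt{H{\left(Q,424 \right)} - 496334} = \sqrt{424 \left(1 + 320\right) - 496334} = \sqrt{424 \cdot 321 - 496334} = \sqrt{136104 - 496334} = \sqrt{-360230} = i \sqrt{360230}$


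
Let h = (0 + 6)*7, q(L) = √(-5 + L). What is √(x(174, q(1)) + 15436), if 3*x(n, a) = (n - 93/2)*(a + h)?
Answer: √(17221 + 85*I) ≈ 131.23 + 0.3239*I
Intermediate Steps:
h = 42 (h = 6*7 = 42)
x(n, a) = (42 + a)*(-93/2 + n)/3 (x(n, a) = ((n - 93/2)*(a + 42))/3 = ((n - 93*½)*(42 + a))/3 = ((n - 93/2)*(42 + a))/3 = ((-93/2 + n)*(42 + a))/3 = ((42 + a)*(-93/2 + n))/3 = (42 + a)*(-93/2 + n)/3)
√(x(174, q(1)) + 15436) = √((-651 + 14*174 - 31*√(-5 + 1)/2 + (⅓)*√(-5 + 1)*174) + 15436) = √((-651 + 2436 - 31*I + (⅓)*√(-4)*174) + 15436) = √((-651 + 2436 - 31*I + (⅓)*(2*I)*174) + 15436) = √((-651 + 2436 - 31*I + 116*I) + 15436) = √((1785 + 85*I) + 15436) = √(17221 + 85*I)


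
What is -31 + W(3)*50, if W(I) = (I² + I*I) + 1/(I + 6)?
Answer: 7871/9 ≈ 874.56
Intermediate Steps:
W(I) = 1/(6 + I) + 2*I² (W(I) = (I² + I²) + 1/(6 + I) = 2*I² + 1/(6 + I) = 1/(6 + I) + 2*I²)
-31 + W(3)*50 = -31 + ((1 + 2*3³ + 12*3²)/(6 + 3))*50 = -31 + ((1 + 2*27 + 12*9)/9)*50 = -31 + ((1 + 54 + 108)/9)*50 = -31 + ((⅑)*163)*50 = -31 + (163/9)*50 = -31 + 8150/9 = 7871/9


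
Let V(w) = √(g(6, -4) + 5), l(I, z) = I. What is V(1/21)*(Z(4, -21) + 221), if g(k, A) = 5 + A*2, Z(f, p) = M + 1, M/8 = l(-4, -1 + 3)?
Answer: 190*√2 ≈ 268.70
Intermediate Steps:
M = -32 (M = 8*(-4) = -32)
Z(f, p) = -31 (Z(f, p) = -32 + 1 = -31)
g(k, A) = 5 + 2*A
V(w) = √2 (V(w) = √((5 + 2*(-4)) + 5) = √((5 - 8) + 5) = √(-3 + 5) = √2)
V(1/21)*(Z(4, -21) + 221) = √2*(-31 + 221) = √2*190 = 190*√2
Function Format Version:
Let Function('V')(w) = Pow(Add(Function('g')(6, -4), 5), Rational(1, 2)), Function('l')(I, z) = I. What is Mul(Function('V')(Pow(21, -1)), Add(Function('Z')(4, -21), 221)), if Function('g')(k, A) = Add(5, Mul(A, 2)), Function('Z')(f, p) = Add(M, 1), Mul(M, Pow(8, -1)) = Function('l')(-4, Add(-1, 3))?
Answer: Mul(190, Pow(2, Rational(1, 2))) ≈ 268.70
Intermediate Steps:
M = -32 (M = Mul(8, -4) = -32)
Function('Z')(f, p) = -31 (Function('Z')(f, p) = Add(-32, 1) = -31)
Function('g')(k, A) = Add(5, Mul(2, A))
Function('V')(w) = Pow(2, Rational(1, 2)) (Function('V')(w) = Pow(Add(Add(5, Mul(2, -4)), 5), Rational(1, 2)) = Pow(Add(Add(5, -8), 5), Rational(1, 2)) = Pow(Add(-3, 5), Rational(1, 2)) = Pow(2, Rational(1, 2)))
Mul(Function('V')(Pow(21, -1)), Add(Function('Z')(4, -21), 221)) = Mul(Pow(2, Rational(1, 2)), Add(-31, 221)) = Mul(Pow(2, Rational(1, 2)), 190) = Mul(190, Pow(2, Rational(1, 2)))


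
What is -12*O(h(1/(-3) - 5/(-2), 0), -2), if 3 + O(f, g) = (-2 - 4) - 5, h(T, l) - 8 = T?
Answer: 168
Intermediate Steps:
h(T, l) = 8 + T
O(f, g) = -14 (O(f, g) = -3 + ((-2 - 4) - 5) = -3 + (-6 - 5) = -3 - 11 = -14)
-12*O(h(1/(-3) - 5/(-2), 0), -2) = -12*(-14) = 168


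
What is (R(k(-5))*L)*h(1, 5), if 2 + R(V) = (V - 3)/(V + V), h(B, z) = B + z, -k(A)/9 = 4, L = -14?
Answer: 245/2 ≈ 122.50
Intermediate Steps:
k(A) = -36 (k(A) = -9*4 = -36)
R(V) = -2 + (-3 + V)/(2*V) (R(V) = -2 + (V - 3)/(V + V) = -2 + (-3 + V)/((2*V)) = -2 + (-3 + V)*(1/(2*V)) = -2 + (-3 + V)/(2*V))
(R(k(-5))*L)*h(1, 5) = (((3/2)*(-1 - 1*(-36))/(-36))*(-14))*(1 + 5) = (((3/2)*(-1/36)*(-1 + 36))*(-14))*6 = (((3/2)*(-1/36)*35)*(-14))*6 = -35/24*(-14)*6 = (245/12)*6 = 245/2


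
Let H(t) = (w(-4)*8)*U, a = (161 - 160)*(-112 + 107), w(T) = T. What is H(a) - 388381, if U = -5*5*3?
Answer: -385981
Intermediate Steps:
U = -75 (U = -25*3 = -75)
a = -5 (a = 1*(-5) = -5)
H(t) = 2400 (H(t) = -4*8*(-75) = -32*(-75) = 2400)
H(a) - 388381 = 2400 - 388381 = -385981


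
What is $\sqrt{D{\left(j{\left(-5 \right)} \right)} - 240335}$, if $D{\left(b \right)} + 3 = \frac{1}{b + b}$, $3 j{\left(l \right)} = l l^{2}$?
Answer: $\frac{i \sqrt{600845030}}{50} \approx 490.24 i$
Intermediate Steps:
$j{\left(l \right)} = \frac{l^{3}}{3}$ ($j{\left(l \right)} = \frac{l l^{2}}{3} = \frac{l^{3}}{3}$)
$D{\left(b \right)} = -3 + \frac{1}{2 b}$ ($D{\left(b \right)} = -3 + \frac{1}{b + b} = -3 + \frac{1}{2 b}$)
$\sqrt{D{\left(j{\left(-5 \right)} \right)} - 240335} = \sqrt{\left(-3 + \frac{1}{2 \frac{\left(-5\right)^{3}}{3}}\right) - 240335} = \sqrt{\left(-3 + \frac{1}{2 \cdot \frac{1}{3} \left(-125\right)}\right) - 240335} = \sqrt{\left(-3 + \frac{1}{2 \left(- \frac{125}{3}\right)}\right) - 240335} = \sqrt{\left(-3 + \frac{1}{2} \left(- \frac{3}{125}\right)\right) - 240335} = \sqrt{\left(-3 - \frac{3}{250}\right) - 240335} = \sqrt{- \frac{753}{250} - 240335} = \sqrt{- \frac{60084503}{250}} = \frac{i \sqrt{600845030}}{50}$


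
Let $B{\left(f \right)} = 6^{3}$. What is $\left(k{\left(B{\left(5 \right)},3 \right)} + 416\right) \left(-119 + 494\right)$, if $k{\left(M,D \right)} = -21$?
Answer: $148125$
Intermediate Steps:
$B{\left(f \right)} = 216$
$\left(k{\left(B{\left(5 \right)},3 \right)} + 416\right) \left(-119 + 494\right) = \left(-21 + 416\right) \left(-119 + 494\right) = 395 \cdot 375 = 148125$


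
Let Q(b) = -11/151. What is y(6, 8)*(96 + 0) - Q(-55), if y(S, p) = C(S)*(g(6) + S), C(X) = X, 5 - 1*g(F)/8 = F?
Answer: -173941/151 ≈ -1151.9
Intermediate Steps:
g(F) = 40 - 8*F
Q(b) = -11/151 (Q(b) = -11*1/151 = -11/151)
y(S, p) = S*(-8 + S) (y(S, p) = S*((40 - 8*6) + S) = S*((40 - 48) + S) = S*(-8 + S))
y(6, 8)*(96 + 0) - Q(-55) = (6*(-8 + 6))*(96 + 0) - 1*(-11/151) = (6*(-2))*96 + 11/151 = -12*96 + 11/151 = -1152 + 11/151 = -173941/151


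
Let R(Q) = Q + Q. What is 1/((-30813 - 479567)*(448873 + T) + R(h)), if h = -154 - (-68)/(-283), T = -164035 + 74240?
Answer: -283/51864343075420 ≈ -5.4565e-12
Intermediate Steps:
T = -89795
h = -43650/283 (h = -154 - (-68)*(-1)/283 = -154 - 1*68/283 = -154 - 68/283 = -43650/283 ≈ -154.24)
R(Q) = 2*Q
1/((-30813 - 479567)*(448873 + T) + R(h)) = 1/((-30813 - 479567)*(448873 - 89795) + 2*(-43650/283)) = 1/(-510380*359078 - 87300/283) = 1/(-183266229640 - 87300/283) = 1/(-51864343075420/283) = -283/51864343075420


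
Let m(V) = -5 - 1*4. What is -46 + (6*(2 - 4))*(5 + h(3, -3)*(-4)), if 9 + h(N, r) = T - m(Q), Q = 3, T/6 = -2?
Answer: -682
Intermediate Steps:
T = -12 (T = 6*(-2) = -12)
m(V) = -9 (m(V) = -5 - 4 = -9)
h(N, r) = -12 (h(N, r) = -9 + (-12 - 1*(-9)) = -9 + (-12 + 9) = -9 - 3 = -12)
-46 + (6*(2 - 4))*(5 + h(3, -3)*(-4)) = -46 + (6*(2 - 4))*(5 - 12*(-4)) = -46 + (6*(-2))*(5 + 48) = -46 - 12*53 = -46 - 636 = -682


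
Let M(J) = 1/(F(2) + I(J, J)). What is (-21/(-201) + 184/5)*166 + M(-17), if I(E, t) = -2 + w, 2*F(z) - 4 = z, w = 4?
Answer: 410465/67 ≈ 6126.3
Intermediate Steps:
F(z) = 2 + z/2
I(E, t) = 2 (I(E, t) = -2 + 4 = 2)
M(J) = 1/5 (M(J) = 1/((2 + (1/2)*2) + 2) = 1/((2 + 1) + 2) = 1/(3 + 2) = 1/5)
(-21/(-201) + 184/5)*166 + M(-17) = (-21/(-201) + 184/5)*166 + 1/5 = (-21*(-1/201) + 184*(1/5))*166 + 1/5 = (7/67 + 184/5)*166 + 1/5 = (12363/335)*166 + 1/5 = 2052258/335 + 1/5 = 410465/67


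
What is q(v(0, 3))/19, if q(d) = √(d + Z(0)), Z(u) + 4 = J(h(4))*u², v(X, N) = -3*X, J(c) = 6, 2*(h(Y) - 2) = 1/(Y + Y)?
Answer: 2*I/19 ≈ 0.10526*I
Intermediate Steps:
h(Y) = 2 + 1/(4*Y) (h(Y) = 2 + 1/(2*(Y + Y)) = 2 + 1/(2*((2*Y))) = 2 + (1/(2*Y))/2 = 2 + 1/(4*Y))
Z(u) = -4 + 6*u²
q(d) = √(-4 + d) (q(d) = √(d + (-4 + 6*0²)) = √(d + (-4 + 6*0)) = √(d + (-4 + 0)) = √(d - 4) = √(-4 + d))
q(v(0, 3))/19 = √(-4 - 3*0)/19 = √(-4 + 0)*(1/19) = √(-4)*(1/19) = (2*I)*(1/19) = 2*I/19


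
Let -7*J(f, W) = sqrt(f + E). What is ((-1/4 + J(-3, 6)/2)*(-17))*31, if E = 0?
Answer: 527/4 + 527*I*sqrt(3)/14 ≈ 131.75 + 65.199*I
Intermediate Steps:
J(f, W) = -sqrt(f)/7 (J(f, W) = -sqrt(f + 0)/7 = -sqrt(f)/7)
((-1/4 + J(-3, 6)/2)*(-17))*31 = ((-1/4 - I*sqrt(3)/7/2)*(-17))*31 = ((-1*1/4 - I*sqrt(3)/7*(1/2))*(-17))*31 = ((-1/4 - I*sqrt(3)/7*(1/2))*(-17))*31 = ((-1/4 - I*sqrt(3)/14)*(-17))*31 = (17/4 + 17*I*sqrt(3)/14)*31 = 527/4 + 527*I*sqrt(3)/14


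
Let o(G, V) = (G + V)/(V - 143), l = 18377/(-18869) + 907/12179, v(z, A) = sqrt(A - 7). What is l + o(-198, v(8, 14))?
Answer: 2279758641557/4697685073542 + 55*sqrt(7)/20442 ≈ 0.49241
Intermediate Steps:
v(z, A) = sqrt(-7 + A)
l = -206699300/229805551 (l = 18377*(-1/18869) + 907*(1/12179) = -18377/18869 + 907/12179 = -206699300/229805551 ≈ -0.89945)
o(G, V) = (G + V)/(-143 + V)
l + o(-198, v(8, 14)) = -206699300/229805551 + (-198 + sqrt(-7 + 14))/(-143 + sqrt(-7 + 14)) = -206699300/229805551 + (-198 + sqrt(7))/(-143 + sqrt(7))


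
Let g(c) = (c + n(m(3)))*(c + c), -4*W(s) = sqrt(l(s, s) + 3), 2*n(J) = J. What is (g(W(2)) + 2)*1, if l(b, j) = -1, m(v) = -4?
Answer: 9/4 + sqrt(2) ≈ 3.6642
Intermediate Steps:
n(J) = J/2
W(s) = -sqrt(2)/4 (W(s) = -sqrt(-1 + 3)/4 = -sqrt(2)/4)
g(c) = 2*c*(-2 + c) (g(c) = (c + (1/2)*(-4))*(c + c) = (c - 2)*(2*c) = (-2 + c)*(2*c) = 2*c*(-2 + c))
(g(W(2)) + 2)*1 = (2*(-sqrt(2)/4)*(-2 - sqrt(2)/4) + 2)*1 = (-sqrt(2)*(-2 - sqrt(2)/4)/2 + 2)*1 = (2 - sqrt(2)*(-2 - sqrt(2)/4)/2)*1 = 2 - sqrt(2)*(-2 - sqrt(2)/4)/2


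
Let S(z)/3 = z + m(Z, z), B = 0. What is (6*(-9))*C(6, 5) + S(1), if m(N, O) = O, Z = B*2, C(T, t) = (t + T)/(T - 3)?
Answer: -192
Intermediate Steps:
C(T, t) = (T + t)/(-3 + T)
Z = 0 (Z = 0*2 = 0)
S(z) = 6*z (S(z) = 3*(z + z) = 3*(2*z) = 6*z)
(6*(-9))*C(6, 5) + S(1) = (6*(-9))*((6 + 5)/(-3 + 6)) + 6*1 = -54*11/3 + 6 = -198 + 6 = -192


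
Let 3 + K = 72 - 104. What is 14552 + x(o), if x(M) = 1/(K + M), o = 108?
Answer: 1062297/73 ≈ 14552.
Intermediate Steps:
K = -35 (K = -3 + (72 - 104) = -3 - 32 = -35)
x(M) = 1/(-35 + M)
14552 + x(o) = 14552 + 1/(-35 + 108) = 14552 + 1/73 = 1062297/73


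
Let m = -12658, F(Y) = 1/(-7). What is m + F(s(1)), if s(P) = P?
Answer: -88607/7 ≈ -12658.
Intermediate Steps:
F(Y) = -⅐
m + F(s(1)) = -12658 - ⅐ = -88607/7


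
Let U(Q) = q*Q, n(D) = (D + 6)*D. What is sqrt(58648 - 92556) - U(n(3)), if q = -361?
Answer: 9747 + 14*I*sqrt(173) ≈ 9747.0 + 184.14*I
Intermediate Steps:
n(D) = D*(6 + D) (n(D) = (6 + D)*D = D*(6 + D))
U(Q) = -361*Q
sqrt(58648 - 92556) - U(n(3)) = sqrt(58648 - 92556) - (-361)*3*(6 + 3) = sqrt(-33908) - (-361)*3*9 = 14*I*sqrt(173) - (-361)*27 = 14*I*sqrt(173) - 1*(-9747) = 14*I*sqrt(173) + 9747 = 9747 + 14*I*sqrt(173)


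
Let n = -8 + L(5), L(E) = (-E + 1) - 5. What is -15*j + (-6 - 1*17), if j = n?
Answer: 232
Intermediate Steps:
L(E) = -4 - E (L(E) = (1 - E) - 5 = -4 - E)
n = -17 (n = -8 + (-4 - 1*5) = -8 + (-4 - 5) = -8 - 9 = -17)
j = -17
-15*j + (-6 - 1*17) = -15*(-17) + (-6 - 1*17) = 255 + (-6 - 17) = 255 - 23 = 232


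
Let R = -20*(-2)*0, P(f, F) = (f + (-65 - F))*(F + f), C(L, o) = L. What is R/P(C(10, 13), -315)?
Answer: 0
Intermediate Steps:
P(f, F) = (F + f)*(-65 + f - F) (P(f, F) = (-65 + f - F)*(F + f) = (F + f)*(-65 + f - F))
R = 0 (R = 40*0 = 0)
R/P(C(10, 13), -315) = 0/(10² - 1*(-315)² - 65*(-315) - 65*10) = 0/(100 - 1*99225 + 20475 - 650) = 0/(100 - 99225 + 20475 - 650) = 0/(-79300) = 0*(-1/79300) = 0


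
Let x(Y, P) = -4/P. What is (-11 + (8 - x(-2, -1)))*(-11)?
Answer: 77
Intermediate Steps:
(-11 + (8 - x(-2, -1)))*(-11) = (-11 + (8 - (-4)/(-1)))*(-11) = (-11 + (8 - (-4)*(-1)))*(-11) = (-11 + (8 - 1*4))*(-11) = (-11 + (8 - 4))*(-11) = (-11 + 4)*(-11) = -7*(-11) = 77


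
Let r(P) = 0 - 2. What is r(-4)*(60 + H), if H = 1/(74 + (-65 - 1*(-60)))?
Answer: -8282/69 ≈ -120.03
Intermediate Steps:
H = 1/69 (H = 1/(74 + (-65 + 60)) = 1/(74 - 5) = 1/69 ≈ 0.014493)
r(P) = -2
r(-4)*(60 + H) = -2*(60 + 1/69) = -2*4141/69 = -8282/69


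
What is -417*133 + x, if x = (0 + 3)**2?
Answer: -55452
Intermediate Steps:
x = 9 (x = 3**2 = 9)
-417*133 + x = -417*133 + 9 = -55461 + 9 = -55452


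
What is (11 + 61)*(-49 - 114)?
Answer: -11736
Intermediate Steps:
(11 + 61)*(-49 - 114) = 72*(-163) = -11736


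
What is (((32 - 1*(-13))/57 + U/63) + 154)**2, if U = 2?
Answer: 34343873041/1432809 ≈ 23970.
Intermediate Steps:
(((32 - 1*(-13))/57 + U/63) + 154)**2 = (((32 - 1*(-13))/57 + 2/63) + 154)**2 = (((32 + 13)*(1/57) + 2*(1/63)) + 154)**2 = ((45*(1/57) + 2/63) + 154)**2 = ((15/19 + 2/63) + 154)**2 = (983/1197 + 154)**2 = (185321/1197)**2 = 34343873041/1432809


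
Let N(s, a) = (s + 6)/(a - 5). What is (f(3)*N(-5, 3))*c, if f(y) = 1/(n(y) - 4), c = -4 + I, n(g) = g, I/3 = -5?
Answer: -19/2 ≈ -9.5000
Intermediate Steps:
I = -15 (I = 3*(-5) = -15)
N(s, a) = (6 + s)/(-5 + a)
c = -19 (c = -4 - 15 = -19)
f(y) = 1/(-4 + y) (f(y) = 1/(y - 4) = 1/(-4 + y))
(f(3)*N(-5, 3))*c = (((6 - 5)/(-5 + 3))/(-4 + 3))*(-19) = ((1/(-2))/(-1))*(-19) = -(-1)/2*(-19) = -1*(-½)*(-19) = (½)*(-19) = -19/2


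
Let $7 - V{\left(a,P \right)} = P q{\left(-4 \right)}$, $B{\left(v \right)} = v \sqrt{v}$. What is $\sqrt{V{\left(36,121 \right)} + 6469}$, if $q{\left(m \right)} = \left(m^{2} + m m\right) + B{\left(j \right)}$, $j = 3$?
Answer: $\sqrt{2604 - 363 \sqrt{3}} \approx 44.444$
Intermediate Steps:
$B{\left(v \right)} = v^{\frac{3}{2}}$
$q{\left(m \right)} = 2 m^{2} + 3 \sqrt{3}$ ($q{\left(m \right)} = \left(m^{2} + m m\right) + 3^{\frac{3}{2}} = \left(m^{2} + m^{2}\right) + 3 \sqrt{3} = 2 m^{2} + 3 \sqrt{3}$)
$V{\left(a,P \right)} = 7 - P \left(32 + 3 \sqrt{3}\right)$ ($V{\left(a,P \right)} = 7 - P \left(2 \left(-4\right)^{2} + 3 \sqrt{3}\right) = 7 - P \left(2 \cdot 16 + 3 \sqrt{3}\right) = 7 - P \left(32 + 3 \sqrt{3}\right)$)
$\sqrt{V{\left(36,121 \right)} + 6469} = \sqrt{\left(7 - 121 \left(32 + 3 \sqrt{3}\right)\right) + 6469} = \sqrt{\left(7 - \left(3872 + 363 \sqrt{3}\right)\right) + 6469} = \sqrt{\left(-3865 - 363 \sqrt{3}\right) + 6469} = \sqrt{2604 - 363 \sqrt{3}}$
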